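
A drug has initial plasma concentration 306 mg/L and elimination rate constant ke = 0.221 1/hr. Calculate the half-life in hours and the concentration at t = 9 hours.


t_half = ln(2) / ke = 0.693147 / 0.221 = 3.136 hr
C(t) = C0 * exp(-ke*t) = 306 * exp(-0.221*9)
C(9) = 41.87 mg/L


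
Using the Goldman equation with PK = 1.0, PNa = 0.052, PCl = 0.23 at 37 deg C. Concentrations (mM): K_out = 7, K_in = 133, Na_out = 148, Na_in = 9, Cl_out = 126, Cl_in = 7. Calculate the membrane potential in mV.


Vm = (RT/F)*ln((PK*Ko + PNa*Nao + PCl*Cli)/(PK*Ki + PNa*Nai + PCl*Clo))
Numer = 16.306, Denom = 162.448
Vm = -61.44 mV


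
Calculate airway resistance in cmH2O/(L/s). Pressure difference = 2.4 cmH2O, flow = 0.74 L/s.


R = dP / flow
R = 2.4 / 0.74
R = 3.243 cmH2O/(L/s)


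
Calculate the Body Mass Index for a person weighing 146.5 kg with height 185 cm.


BMI = weight / height^2
height = 185 cm = 1.85 m
BMI = 146.5 / 1.85^2
BMI = 42.8 kg/m^2


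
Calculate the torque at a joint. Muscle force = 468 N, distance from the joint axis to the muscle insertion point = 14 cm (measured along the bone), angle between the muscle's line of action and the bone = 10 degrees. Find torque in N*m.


Torque = F * d * sin(theta)   (moment arm = d*sin(theta))
d = 14 cm = 0.14 m
Torque = 468 * 0.14 * sin(10)
Torque = 11.38 N*m


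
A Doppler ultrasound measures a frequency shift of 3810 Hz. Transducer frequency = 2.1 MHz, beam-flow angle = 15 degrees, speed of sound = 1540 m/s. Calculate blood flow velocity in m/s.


v = fd * c / (2 * f0 * cos(theta))
v = 3810 * 1540 / (2 * 2.1000e+06 * cos(15))
v = 1.446 m/s


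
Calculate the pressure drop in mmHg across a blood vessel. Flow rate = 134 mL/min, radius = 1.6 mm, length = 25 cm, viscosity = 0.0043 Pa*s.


dP = 8*mu*L*Q / (pi*r^4)
Q = 134 mL/min = 2.23333e-06 m^3/s
dP = 932.871 Pa = 932.871 / 133.322 mmHg = 6.997 mmHg


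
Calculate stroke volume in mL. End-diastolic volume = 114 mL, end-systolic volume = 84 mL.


SV = EDV - ESV
SV = 114 - 84
SV = 30 mL


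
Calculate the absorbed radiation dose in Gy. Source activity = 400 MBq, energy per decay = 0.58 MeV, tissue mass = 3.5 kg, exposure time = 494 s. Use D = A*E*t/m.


A = 400 MBq = 4.0000e+08 Bq
E = 0.58 MeV = 9.2916e-14 J
D = A*E*t/m = 4.0000e+08*9.2916e-14*494/3.5
D = 0.005246 Gy


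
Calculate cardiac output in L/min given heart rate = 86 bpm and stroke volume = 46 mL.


CO = HR * SV
CO = 86 * 46 / 1000
CO = 3.956 L/min


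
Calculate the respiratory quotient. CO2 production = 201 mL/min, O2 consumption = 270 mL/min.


RQ = VCO2 / VO2
RQ = 201 / 270
RQ = 0.7444


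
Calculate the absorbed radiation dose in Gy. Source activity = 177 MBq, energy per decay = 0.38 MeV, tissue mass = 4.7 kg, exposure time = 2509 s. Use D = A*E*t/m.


A = 177 MBq = 1.7700e+08 Bq
E = 0.38 MeV = 6.0876e-14 J
D = A*E*t/m = 1.7700e+08*6.0876e-14*2509/4.7
D = 0.005752 Gy


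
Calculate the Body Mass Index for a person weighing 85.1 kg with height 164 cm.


BMI = weight / height^2
height = 164 cm = 1.64 m
BMI = 85.1 / 1.64^2
BMI = 31.64 kg/m^2


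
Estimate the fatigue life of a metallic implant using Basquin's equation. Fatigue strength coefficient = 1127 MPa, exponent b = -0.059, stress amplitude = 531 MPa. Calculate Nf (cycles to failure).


sigma_a = sigma_f' * (2Nf)^b
2Nf = (sigma_a/sigma_f')^(1/b)
2Nf = (531/1127)^(1/-0.059)
2Nf = 346322.95
Nf = 1.732e+05


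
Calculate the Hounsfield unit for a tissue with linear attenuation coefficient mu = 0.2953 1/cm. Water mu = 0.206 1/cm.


HU = ((mu_tissue - mu_water) / mu_water) * 1000
HU = ((0.2953 - 0.206) / 0.206) * 1000
HU = 433.5


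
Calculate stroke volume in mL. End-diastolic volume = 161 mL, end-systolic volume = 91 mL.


SV = EDV - ESV
SV = 161 - 91
SV = 70 mL


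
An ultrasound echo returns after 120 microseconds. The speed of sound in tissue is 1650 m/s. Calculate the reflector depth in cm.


depth = c * t / 2
t = 120 us = 1.2000e-04 s
depth = 1650 * 1.2000e-04 / 2
depth = 0.099 m = 9.9 cm


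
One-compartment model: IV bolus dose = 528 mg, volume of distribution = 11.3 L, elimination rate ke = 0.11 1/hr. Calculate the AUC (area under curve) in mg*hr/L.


C0 = Dose/Vd = 528/11.3 = 46.7257 mg/L
AUC = C0/ke = 46.7257/0.11
AUC = 424.8 mg*hr/L


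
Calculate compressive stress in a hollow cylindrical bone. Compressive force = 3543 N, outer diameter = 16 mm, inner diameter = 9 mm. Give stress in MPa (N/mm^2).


A = pi*(r_o^2 - r_i^2)
r_o = 8 mm, r_i = 4.5 mm
A = 137.445 mm^2
sigma = F/A = 3543 / 137.445
sigma = 25.78 MPa


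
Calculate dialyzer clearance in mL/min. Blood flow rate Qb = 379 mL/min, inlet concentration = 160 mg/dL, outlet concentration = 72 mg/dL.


K = Qb * (Cb_in - Cb_out) / Cb_in
K = 379 * (160 - 72) / 160
K = 208.4 mL/min


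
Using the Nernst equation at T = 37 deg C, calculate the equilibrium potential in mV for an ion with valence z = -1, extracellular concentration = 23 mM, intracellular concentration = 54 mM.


E = (RT/(zF)) * ln(C_out/C_in)
T = 37 + 273.15 = 310.15 K
E = (8.314 * 310.15 / (-1 * 96485)) * ln(23/54)
E = 22.81 mV


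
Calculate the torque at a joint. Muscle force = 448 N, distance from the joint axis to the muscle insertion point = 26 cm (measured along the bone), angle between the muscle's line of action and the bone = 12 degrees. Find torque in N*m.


Torque = F * d * sin(theta)   (moment arm = d*sin(theta))
d = 26 cm = 0.26 m
Torque = 448 * 0.26 * sin(12)
Torque = 24.22 N*m


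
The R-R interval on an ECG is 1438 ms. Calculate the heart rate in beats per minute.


HR = 60 / RR_interval(s)
RR = 1438 ms = 1.438 s
HR = 60 / 1.438 = 41.72 bpm


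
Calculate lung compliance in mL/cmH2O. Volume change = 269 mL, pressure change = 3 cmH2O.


C = dV / dP
C = 269 / 3
C = 89.67 mL/cmH2O


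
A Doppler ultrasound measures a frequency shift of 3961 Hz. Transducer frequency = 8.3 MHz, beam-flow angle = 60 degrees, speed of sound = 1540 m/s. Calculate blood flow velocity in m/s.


v = fd * c / (2 * f0 * cos(theta))
v = 3961 * 1540 / (2 * 8.3000e+06 * cos(60))
v = 0.7349 m/s


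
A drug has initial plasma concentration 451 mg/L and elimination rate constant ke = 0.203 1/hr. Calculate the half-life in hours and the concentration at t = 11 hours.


t_half = ln(2) / ke = 0.693147 / 0.203 = 3.415 hr
C(t) = C0 * exp(-ke*t) = 451 * exp(-0.203*11)
C(11) = 48.35 mg/L


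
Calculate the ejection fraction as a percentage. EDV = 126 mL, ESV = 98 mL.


SV = EDV - ESV = 126 - 98 = 28 mL
EF = SV/EDV * 100 = 28/126 * 100
EF = 22.22%


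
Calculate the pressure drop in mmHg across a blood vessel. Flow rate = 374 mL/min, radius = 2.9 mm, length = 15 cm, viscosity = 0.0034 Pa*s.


dP = 8*mu*L*Q / (pi*r^4)
Q = 374 mL/min = 6.23333e-06 m^3/s
dP = 114.456 Pa = 114.456 / 133.322 mmHg = 0.8585 mmHg


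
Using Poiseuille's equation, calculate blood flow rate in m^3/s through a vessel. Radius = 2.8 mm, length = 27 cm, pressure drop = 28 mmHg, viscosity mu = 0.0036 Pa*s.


Q = pi*r^4*dP / (8*mu*L)
r = 0.0028 m, L = 0.27 m
dP = 28 mmHg = 3733.016 Pa
Q = 9.2701e-05 m^3/s


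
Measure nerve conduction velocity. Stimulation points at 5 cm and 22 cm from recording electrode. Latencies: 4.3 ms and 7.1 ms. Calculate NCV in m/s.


Distance = (22 - 5) / 100 = 0.17 m
dt = (7.1 - 4.3) / 1000 = 0.0028 s
NCV = dist / dt = 60.71 m/s


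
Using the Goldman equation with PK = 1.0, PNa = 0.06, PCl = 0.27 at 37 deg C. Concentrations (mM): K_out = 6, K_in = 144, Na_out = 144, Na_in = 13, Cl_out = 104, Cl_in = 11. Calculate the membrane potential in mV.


Vm = (RT/F)*ln((PK*Ko + PNa*Nao + PCl*Cli)/(PK*Ki + PNa*Nai + PCl*Clo))
Numer = 17.61, Denom = 172.86
Vm = -61.04 mV


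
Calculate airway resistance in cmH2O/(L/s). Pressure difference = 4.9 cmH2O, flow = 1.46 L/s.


R = dP / flow
R = 4.9 / 1.46
R = 3.356 cmH2O/(L/s)


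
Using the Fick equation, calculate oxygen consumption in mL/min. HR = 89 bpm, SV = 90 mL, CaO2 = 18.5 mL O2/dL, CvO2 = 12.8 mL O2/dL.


CO = HR*SV = 89*90/1000 = 8.01 L/min
a-v O2 diff = 18.5 - 12.8 = 5.7 mL/dL
VO2 = CO * (CaO2-CvO2) * 10 dL/L
VO2 = 8.01 * 5.7 * 10
VO2 = 456.6 mL/min


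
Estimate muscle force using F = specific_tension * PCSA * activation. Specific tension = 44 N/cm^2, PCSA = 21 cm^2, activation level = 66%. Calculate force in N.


F = sigma * PCSA * activation
F = 44 * 21 * 0.66
F = 609.8 N


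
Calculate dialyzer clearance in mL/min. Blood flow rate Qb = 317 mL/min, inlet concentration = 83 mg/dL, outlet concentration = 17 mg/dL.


K = Qb * (Cb_in - Cb_out) / Cb_in
K = 317 * (83 - 17) / 83
K = 252.1 mL/min


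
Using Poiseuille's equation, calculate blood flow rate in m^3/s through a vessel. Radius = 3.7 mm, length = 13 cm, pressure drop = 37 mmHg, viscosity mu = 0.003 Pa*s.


Q = pi*r^4*dP / (8*mu*L)
r = 0.0037 m, L = 0.13 m
dP = 37 mmHg = 4932.914 Pa
Q = 9.3091e-04 m^3/s


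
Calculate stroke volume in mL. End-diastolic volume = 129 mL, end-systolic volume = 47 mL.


SV = EDV - ESV
SV = 129 - 47
SV = 82 mL


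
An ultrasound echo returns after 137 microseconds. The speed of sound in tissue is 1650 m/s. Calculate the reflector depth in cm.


depth = c * t / 2
t = 137 us = 1.3700e-04 s
depth = 1650 * 1.3700e-04 / 2
depth = 0.113025 m = 11.3025 cm


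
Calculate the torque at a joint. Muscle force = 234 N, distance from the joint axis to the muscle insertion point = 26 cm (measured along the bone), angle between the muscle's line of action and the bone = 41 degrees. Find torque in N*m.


Torque = F * d * sin(theta)   (moment arm = d*sin(theta))
d = 26 cm = 0.26 m
Torque = 234 * 0.26 * sin(41)
Torque = 39.91 N*m


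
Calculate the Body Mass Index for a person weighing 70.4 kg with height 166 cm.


BMI = weight / height^2
height = 166 cm = 1.66 m
BMI = 70.4 / 1.66^2
BMI = 25.55 kg/m^2


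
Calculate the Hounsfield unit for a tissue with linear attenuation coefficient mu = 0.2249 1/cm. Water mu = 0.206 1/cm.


HU = ((mu_tissue - mu_water) / mu_water) * 1000
HU = ((0.2249 - 0.206) / 0.206) * 1000
HU = 91.75


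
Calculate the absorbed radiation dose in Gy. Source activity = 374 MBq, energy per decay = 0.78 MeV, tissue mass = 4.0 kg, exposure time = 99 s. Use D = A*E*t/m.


A = 374 MBq = 3.7400e+08 Bq
E = 0.78 MeV = 1.24956e-13 J
D = A*E*t/m = 3.7400e+08*1.24956e-13*99/4.0
D = 0.001157 Gy


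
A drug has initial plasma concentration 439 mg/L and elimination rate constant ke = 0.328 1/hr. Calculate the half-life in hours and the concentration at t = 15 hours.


t_half = ln(2) / ke = 0.693147 / 0.328 = 2.113 hr
C(t) = C0 * exp(-ke*t) = 439 * exp(-0.328*15)
C(15) = 3.204 mg/L


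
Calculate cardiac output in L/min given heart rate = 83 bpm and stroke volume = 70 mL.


CO = HR * SV
CO = 83 * 70 / 1000
CO = 5.81 L/min


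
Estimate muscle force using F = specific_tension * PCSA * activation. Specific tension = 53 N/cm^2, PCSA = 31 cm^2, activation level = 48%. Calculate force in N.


F = sigma * PCSA * activation
F = 53 * 31 * 0.48
F = 788.6 N


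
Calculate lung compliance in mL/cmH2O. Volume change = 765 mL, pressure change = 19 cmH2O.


C = dV / dP
C = 765 / 19
C = 40.26 mL/cmH2O


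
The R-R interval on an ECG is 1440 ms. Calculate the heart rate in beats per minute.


HR = 60 / RR_interval(s)
RR = 1440 ms = 1.44 s
HR = 60 / 1.44 = 41.67 bpm


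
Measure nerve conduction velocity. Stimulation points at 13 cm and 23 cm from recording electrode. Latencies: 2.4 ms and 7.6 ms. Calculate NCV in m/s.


Distance = (23 - 13) / 100 = 0.1 m
dt = (7.6 - 2.4) / 1000 = 0.0052 s
NCV = dist / dt = 19.23 m/s


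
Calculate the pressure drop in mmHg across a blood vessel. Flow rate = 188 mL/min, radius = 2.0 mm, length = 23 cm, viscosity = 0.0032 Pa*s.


dP = 8*mu*L*Q / (pi*r^4)
Q = 188 mL/min = 3.13333e-06 m^3/s
dP = 367.032 Pa = 367.032 / 133.322 mmHg = 2.753 mmHg


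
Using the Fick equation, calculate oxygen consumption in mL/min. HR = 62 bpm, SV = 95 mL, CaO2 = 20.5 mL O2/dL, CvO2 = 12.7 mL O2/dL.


CO = HR*SV = 62*95/1000 = 5.89 L/min
a-v O2 diff = 20.5 - 12.7 = 7.8 mL/dL
VO2 = CO * (CaO2-CvO2) * 10 dL/L
VO2 = 5.89 * 7.8 * 10
VO2 = 459.4 mL/min


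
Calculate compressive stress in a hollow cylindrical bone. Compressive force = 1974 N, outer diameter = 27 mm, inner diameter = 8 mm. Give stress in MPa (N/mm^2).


A = pi*(r_o^2 - r_i^2)
r_o = 13.5 mm, r_i = 4 mm
A = 522.29 mm^2
sigma = F/A = 1974 / 522.29
sigma = 3.78 MPa


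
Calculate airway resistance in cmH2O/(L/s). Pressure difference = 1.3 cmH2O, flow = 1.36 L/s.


R = dP / flow
R = 1.3 / 1.36
R = 0.9559 cmH2O/(L/s)


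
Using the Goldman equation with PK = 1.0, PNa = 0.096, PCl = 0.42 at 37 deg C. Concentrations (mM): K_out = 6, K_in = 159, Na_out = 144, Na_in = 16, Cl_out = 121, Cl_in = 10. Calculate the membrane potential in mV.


Vm = (RT/F)*ln((PK*Ko + PNa*Nao + PCl*Cli)/(PK*Ki + PNa*Nai + PCl*Clo))
Numer = 24.024, Denom = 211.356
Vm = -58.11 mV


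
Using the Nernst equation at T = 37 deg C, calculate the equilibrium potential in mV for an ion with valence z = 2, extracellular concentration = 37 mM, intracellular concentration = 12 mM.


E = (RT/(zF)) * ln(C_out/C_in)
T = 37 + 273.15 = 310.15 K
E = (8.314 * 310.15 / (2 * 96485)) * ln(37/12)
E = 15.05 mV


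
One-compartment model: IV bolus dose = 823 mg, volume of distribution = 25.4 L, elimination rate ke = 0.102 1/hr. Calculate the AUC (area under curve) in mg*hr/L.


C0 = Dose/Vd = 823/25.4 = 32.4016 mg/L
AUC = C0/ke = 32.4016/0.102
AUC = 317.7 mg*hr/L


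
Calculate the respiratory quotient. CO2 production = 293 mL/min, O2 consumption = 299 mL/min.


RQ = VCO2 / VO2
RQ = 293 / 299
RQ = 0.9799


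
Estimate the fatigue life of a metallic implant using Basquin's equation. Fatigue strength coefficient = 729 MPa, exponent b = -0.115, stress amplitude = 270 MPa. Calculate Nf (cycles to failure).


sigma_a = sigma_f' * (2Nf)^b
2Nf = (sigma_a/sigma_f')^(1/b)
2Nf = (270/729)^(1/-0.115)
2Nf = 5636.2371
Nf = 2818


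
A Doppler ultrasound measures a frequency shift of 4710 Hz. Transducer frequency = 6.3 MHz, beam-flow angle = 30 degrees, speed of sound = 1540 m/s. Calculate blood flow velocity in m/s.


v = fd * c / (2 * f0 * cos(theta))
v = 4710 * 1540 / (2 * 6.3000e+06 * cos(30))
v = 0.6647 m/s


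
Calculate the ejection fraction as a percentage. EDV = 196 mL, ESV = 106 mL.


SV = EDV - ESV = 196 - 106 = 90 mL
EF = SV/EDV * 100 = 90/196 * 100
EF = 45.92%


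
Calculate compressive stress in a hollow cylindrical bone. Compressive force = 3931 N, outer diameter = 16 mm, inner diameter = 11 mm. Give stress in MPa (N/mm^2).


A = pi*(r_o^2 - r_i^2)
r_o = 8 mm, r_i = 5.5 mm
A = 106.029 mm^2
sigma = F/A = 3931 / 106.029
sigma = 37.07 MPa


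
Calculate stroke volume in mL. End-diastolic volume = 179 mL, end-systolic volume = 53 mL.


SV = EDV - ESV
SV = 179 - 53
SV = 126 mL


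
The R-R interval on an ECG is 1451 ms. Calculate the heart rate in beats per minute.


HR = 60 / RR_interval(s)
RR = 1451 ms = 1.451 s
HR = 60 / 1.451 = 41.35 bpm


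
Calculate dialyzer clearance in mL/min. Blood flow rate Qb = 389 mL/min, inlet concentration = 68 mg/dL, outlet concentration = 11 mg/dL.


K = Qb * (Cb_in - Cb_out) / Cb_in
K = 389 * (68 - 11) / 68
K = 326.1 mL/min


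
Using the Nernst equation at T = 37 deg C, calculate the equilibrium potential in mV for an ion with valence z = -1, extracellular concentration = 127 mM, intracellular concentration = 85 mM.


E = (RT/(zF)) * ln(C_out/C_in)
T = 37 + 273.15 = 310.15 K
E = (8.314 * 310.15 / (-1 * 96485)) * ln(127/85)
E = -10.73 mV


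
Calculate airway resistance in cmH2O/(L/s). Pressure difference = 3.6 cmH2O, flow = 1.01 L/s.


R = dP / flow
R = 3.6 / 1.01
R = 3.564 cmH2O/(L/s)


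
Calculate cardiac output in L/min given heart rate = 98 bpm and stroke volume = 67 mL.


CO = HR * SV
CO = 98 * 67 / 1000
CO = 6.566 L/min


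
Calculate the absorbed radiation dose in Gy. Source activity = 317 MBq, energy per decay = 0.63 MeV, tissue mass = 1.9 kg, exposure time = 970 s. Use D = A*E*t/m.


A = 317 MBq = 3.1700e+08 Bq
E = 0.63 MeV = 1.00926e-13 J
D = A*E*t/m = 3.1700e+08*1.00926e-13*970/1.9
D = 0.01633 Gy


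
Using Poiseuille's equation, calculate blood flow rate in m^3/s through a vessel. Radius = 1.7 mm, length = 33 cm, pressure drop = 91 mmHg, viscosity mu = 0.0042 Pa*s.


Q = pi*r^4*dP / (8*mu*L)
r = 0.0017 m, L = 0.33 m
dP = 91 mmHg = 12132.302 Pa
Q = 2.8710e-05 m^3/s


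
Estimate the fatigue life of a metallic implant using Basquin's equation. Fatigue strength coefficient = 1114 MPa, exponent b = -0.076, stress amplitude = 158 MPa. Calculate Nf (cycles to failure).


sigma_a = sigma_f' * (2Nf)^b
2Nf = (sigma_a/sigma_f')^(1/b)
2Nf = (158/1114)^(1/-0.076)
2Nf = 1.4484253e+11
Nf = 7.2421e+10


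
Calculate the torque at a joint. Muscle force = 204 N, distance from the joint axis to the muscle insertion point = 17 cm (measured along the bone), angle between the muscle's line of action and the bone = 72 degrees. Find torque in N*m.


Torque = F * d * sin(theta)   (moment arm = d*sin(theta))
d = 17 cm = 0.17 m
Torque = 204 * 0.17 * sin(72)
Torque = 32.98 N*m


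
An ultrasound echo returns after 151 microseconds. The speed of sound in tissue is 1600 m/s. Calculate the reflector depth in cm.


depth = c * t / 2
t = 151 us = 1.5100e-04 s
depth = 1600 * 1.5100e-04 / 2
depth = 0.1208 m = 12.08 cm


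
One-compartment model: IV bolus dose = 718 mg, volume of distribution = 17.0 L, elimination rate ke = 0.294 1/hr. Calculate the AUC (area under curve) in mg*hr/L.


C0 = Dose/Vd = 718/17.0 = 42.2353 mg/L
AUC = C0/ke = 42.2353/0.294
AUC = 143.7 mg*hr/L


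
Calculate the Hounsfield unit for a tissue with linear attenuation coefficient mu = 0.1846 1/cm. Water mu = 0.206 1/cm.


HU = ((mu_tissue - mu_water) / mu_water) * 1000
HU = ((0.1846 - 0.206) / 0.206) * 1000
HU = -103.9


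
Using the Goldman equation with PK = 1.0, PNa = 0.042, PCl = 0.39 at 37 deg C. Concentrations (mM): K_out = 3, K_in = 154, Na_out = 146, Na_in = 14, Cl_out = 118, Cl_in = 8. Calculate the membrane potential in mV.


Vm = (RT/F)*ln((PK*Ko + PNa*Nao + PCl*Cli)/(PK*Ki + PNa*Nai + PCl*Clo))
Numer = 12.252, Denom = 200.608
Vm = -74.71 mV


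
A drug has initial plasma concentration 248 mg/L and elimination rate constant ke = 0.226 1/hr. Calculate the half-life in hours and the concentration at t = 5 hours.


t_half = ln(2) / ke = 0.693147 / 0.226 = 3.067 hr
C(t) = C0 * exp(-ke*t) = 248 * exp(-0.226*5)
C(5) = 80.11 mg/L


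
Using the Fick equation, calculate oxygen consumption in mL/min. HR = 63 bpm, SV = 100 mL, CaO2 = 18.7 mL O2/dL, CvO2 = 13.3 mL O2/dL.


CO = HR*SV = 63*100/1000 = 6.3 L/min
a-v O2 diff = 18.7 - 13.3 = 5.4 mL/dL
VO2 = CO * (CaO2-CvO2) * 10 dL/L
VO2 = 6.3 * 5.4 * 10
VO2 = 340.2 mL/min


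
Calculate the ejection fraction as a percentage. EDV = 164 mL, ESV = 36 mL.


SV = EDV - ESV = 164 - 36 = 128 mL
EF = SV/EDV * 100 = 128/164 * 100
EF = 78.05%


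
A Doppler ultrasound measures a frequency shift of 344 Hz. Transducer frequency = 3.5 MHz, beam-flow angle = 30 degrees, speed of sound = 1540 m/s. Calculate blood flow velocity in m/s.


v = fd * c / (2 * f0 * cos(theta))
v = 344 * 1540 / (2 * 3.5000e+06 * cos(30))
v = 0.08739 m/s


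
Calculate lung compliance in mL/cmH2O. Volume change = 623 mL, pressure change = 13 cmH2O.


C = dV / dP
C = 623 / 13
C = 47.92 mL/cmH2O


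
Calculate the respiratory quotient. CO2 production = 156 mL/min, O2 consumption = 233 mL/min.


RQ = VCO2 / VO2
RQ = 156 / 233
RQ = 0.6695


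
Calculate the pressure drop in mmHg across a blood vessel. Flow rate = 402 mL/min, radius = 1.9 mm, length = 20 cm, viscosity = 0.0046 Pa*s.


dP = 8*mu*L*Q / (pi*r^4)
Q = 402 mL/min = 6.7e-06 m^3/s
dP = 1204.45 Pa = 1204.45 / 133.322 mmHg = 9.034 mmHg


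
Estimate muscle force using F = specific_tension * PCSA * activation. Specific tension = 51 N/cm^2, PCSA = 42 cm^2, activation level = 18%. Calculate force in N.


F = sigma * PCSA * activation
F = 51 * 42 * 0.18
F = 385.6 N


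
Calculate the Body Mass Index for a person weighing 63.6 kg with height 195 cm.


BMI = weight / height^2
height = 195 cm = 1.95 m
BMI = 63.6 / 1.95^2
BMI = 16.73 kg/m^2


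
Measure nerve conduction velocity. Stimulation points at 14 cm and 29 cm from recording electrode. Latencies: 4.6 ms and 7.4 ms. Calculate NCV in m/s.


Distance = (29 - 14) / 100 = 0.15 m
dt = (7.4 - 4.6) / 1000 = 0.0028 s
NCV = dist / dt = 53.57 m/s


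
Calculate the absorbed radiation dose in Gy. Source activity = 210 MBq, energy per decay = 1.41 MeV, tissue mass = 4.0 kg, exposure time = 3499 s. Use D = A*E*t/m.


A = 210 MBq = 2.1000e+08 Bq
E = 1.41 MeV = 2.25882e-13 J
D = A*E*t/m = 2.1000e+08*2.25882e-13*3499/4.0
D = 0.04149 Gy


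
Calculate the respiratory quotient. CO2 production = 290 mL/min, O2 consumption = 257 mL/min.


RQ = VCO2 / VO2
RQ = 290 / 257
RQ = 1.128


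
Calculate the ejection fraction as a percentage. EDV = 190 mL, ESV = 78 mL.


SV = EDV - ESV = 190 - 78 = 112 mL
EF = SV/EDV * 100 = 112/190 * 100
EF = 58.95%


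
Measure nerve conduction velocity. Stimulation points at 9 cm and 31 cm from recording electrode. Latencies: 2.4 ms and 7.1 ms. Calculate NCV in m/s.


Distance = (31 - 9) / 100 = 0.22 m
dt = (7.1 - 2.4) / 1000 = 0.0047 s
NCV = dist / dt = 46.81 m/s


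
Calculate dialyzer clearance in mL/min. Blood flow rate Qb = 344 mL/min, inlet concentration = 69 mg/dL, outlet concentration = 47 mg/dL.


K = Qb * (Cb_in - Cb_out) / Cb_in
K = 344 * (69 - 47) / 69
K = 109.7 mL/min


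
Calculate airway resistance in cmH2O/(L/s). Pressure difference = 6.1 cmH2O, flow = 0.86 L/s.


R = dP / flow
R = 6.1 / 0.86
R = 7.093 cmH2O/(L/s)


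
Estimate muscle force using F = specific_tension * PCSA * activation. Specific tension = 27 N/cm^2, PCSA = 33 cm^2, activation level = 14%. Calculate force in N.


F = sigma * PCSA * activation
F = 27 * 33 * 0.14
F = 124.7 N


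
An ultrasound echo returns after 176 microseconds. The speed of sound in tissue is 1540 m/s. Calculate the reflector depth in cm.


depth = c * t / 2
t = 176 us = 1.7600e-04 s
depth = 1540 * 1.7600e-04 / 2
depth = 0.13552 m = 13.552 cm


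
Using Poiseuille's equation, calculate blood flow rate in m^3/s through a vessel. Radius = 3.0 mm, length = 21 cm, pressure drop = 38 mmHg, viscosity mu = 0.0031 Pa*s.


Q = pi*r^4*dP / (8*mu*L)
r = 0.003 m, L = 0.21 m
dP = 38 mmHg = 5066.236 Pa
Q = 2.4754e-04 m^3/s


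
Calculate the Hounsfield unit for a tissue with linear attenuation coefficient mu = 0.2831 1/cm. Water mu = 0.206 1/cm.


HU = ((mu_tissue - mu_water) / mu_water) * 1000
HU = ((0.2831 - 0.206) / 0.206) * 1000
HU = 374.3


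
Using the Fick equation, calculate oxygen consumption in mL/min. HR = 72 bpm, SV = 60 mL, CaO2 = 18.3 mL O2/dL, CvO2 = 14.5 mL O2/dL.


CO = HR*SV = 72*60/1000 = 4.32 L/min
a-v O2 diff = 18.3 - 14.5 = 3.8 mL/dL
VO2 = CO * (CaO2-CvO2) * 10 dL/L
VO2 = 4.32 * 3.8 * 10
VO2 = 164.2 mL/min


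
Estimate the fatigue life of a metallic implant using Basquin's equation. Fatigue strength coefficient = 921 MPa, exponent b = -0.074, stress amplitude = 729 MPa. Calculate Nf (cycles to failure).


sigma_a = sigma_f' * (2Nf)^b
2Nf = (sigma_a/sigma_f')^(1/b)
2Nf = (729/921)^(1/-0.074)
2Nf = 23.553499
Nf = 11.78


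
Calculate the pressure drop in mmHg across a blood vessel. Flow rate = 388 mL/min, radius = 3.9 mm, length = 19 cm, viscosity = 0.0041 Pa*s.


dP = 8*mu*L*Q / (pi*r^4)
Q = 388 mL/min = 6.46667e-06 m^3/s
dP = 55.4498 Pa = 55.4498 / 133.322 mmHg = 0.4159 mmHg


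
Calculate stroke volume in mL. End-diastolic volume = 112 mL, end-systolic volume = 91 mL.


SV = EDV - ESV
SV = 112 - 91
SV = 21 mL


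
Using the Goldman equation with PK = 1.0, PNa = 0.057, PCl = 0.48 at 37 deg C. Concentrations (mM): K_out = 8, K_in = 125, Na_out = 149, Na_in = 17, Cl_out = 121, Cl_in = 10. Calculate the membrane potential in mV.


Vm = (RT/F)*ln((PK*Ko + PNa*Nao + PCl*Cli)/(PK*Ki + PNa*Nai + PCl*Clo))
Numer = 21.293, Denom = 184.049
Vm = -57.64 mV


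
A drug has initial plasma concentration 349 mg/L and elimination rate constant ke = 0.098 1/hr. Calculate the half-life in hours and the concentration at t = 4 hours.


t_half = ln(2) / ke = 0.693147 / 0.098 = 7.073 hr
C(t) = C0 * exp(-ke*t) = 349 * exp(-0.098*4)
C(4) = 235.8 mg/L


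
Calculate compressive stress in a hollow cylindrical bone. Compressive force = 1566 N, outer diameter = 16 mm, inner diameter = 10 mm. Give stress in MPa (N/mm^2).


A = pi*(r_o^2 - r_i^2)
r_o = 8 mm, r_i = 5 mm
A = 122.522 mm^2
sigma = F/A = 1566 / 122.522
sigma = 12.78 MPa


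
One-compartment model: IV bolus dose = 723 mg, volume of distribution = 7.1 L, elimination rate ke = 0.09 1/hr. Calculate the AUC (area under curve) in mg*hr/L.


C0 = Dose/Vd = 723/7.1 = 101.831 mg/L
AUC = C0/ke = 101.831/0.09
AUC = 1131 mg*hr/L


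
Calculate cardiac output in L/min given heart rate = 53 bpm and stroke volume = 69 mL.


CO = HR * SV
CO = 53 * 69 / 1000
CO = 3.657 L/min


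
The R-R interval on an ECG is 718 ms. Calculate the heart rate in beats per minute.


HR = 60 / RR_interval(s)
RR = 718 ms = 0.718 s
HR = 60 / 0.718 = 83.57 bpm


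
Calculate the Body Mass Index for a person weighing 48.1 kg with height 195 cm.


BMI = weight / height^2
height = 195 cm = 1.95 m
BMI = 48.1 / 1.95^2
BMI = 12.65 kg/m^2


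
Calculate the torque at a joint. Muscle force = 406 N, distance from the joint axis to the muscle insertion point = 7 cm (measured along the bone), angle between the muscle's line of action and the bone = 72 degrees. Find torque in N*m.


Torque = F * d * sin(theta)   (moment arm = d*sin(theta))
d = 7 cm = 0.07 m
Torque = 406 * 0.07 * sin(72)
Torque = 27.03 N*m


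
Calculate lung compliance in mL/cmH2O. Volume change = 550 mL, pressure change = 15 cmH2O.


C = dV / dP
C = 550 / 15
C = 36.67 mL/cmH2O


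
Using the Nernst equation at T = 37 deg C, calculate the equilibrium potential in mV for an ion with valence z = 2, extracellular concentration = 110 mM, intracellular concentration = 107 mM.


E = (RT/(zF)) * ln(C_out/C_in)
T = 37 + 273.15 = 310.15 K
E = (8.314 * 310.15 / (2 * 96485)) * ln(110/107)
E = 0.3695 mV


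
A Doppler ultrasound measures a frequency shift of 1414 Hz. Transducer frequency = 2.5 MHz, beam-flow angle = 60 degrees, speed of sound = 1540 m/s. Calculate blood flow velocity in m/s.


v = fd * c / (2 * f0 * cos(theta))
v = 1414 * 1540 / (2 * 2.5000e+06 * cos(60))
v = 0.871 m/s


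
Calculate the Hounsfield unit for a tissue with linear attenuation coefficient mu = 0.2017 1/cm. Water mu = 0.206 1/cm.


HU = ((mu_tissue - mu_water) / mu_water) * 1000
HU = ((0.2017 - 0.206) / 0.206) * 1000
HU = -20.87


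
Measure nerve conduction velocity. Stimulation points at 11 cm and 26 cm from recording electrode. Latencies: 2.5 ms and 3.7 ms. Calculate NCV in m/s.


Distance = (26 - 11) / 100 = 0.15 m
dt = (3.7 - 2.5) / 1000 = 0.0012 s
NCV = dist / dt = 125 m/s


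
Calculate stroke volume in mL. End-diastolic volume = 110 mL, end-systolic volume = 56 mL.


SV = EDV - ESV
SV = 110 - 56
SV = 54 mL


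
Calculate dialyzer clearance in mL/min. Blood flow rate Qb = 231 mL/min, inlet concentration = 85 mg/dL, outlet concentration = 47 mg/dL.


K = Qb * (Cb_in - Cb_out) / Cb_in
K = 231 * (85 - 47) / 85
K = 103.3 mL/min


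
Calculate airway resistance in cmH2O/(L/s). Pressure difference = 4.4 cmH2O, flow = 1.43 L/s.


R = dP / flow
R = 4.4 / 1.43
R = 3.077 cmH2O/(L/s)


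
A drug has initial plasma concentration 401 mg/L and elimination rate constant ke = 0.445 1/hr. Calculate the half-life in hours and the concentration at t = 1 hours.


t_half = ln(2) / ke = 0.693147 / 0.445 = 1.558 hr
C(t) = C0 * exp(-ke*t) = 401 * exp(-0.445*1)
C(1) = 257 mg/L


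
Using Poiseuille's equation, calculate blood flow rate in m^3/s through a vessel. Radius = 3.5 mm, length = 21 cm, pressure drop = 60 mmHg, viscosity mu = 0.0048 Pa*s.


Q = pi*r^4*dP / (8*mu*L)
r = 0.0035 m, L = 0.21 m
dP = 60 mmHg = 7999.32 Pa
Q = 4.6765e-04 m^3/s


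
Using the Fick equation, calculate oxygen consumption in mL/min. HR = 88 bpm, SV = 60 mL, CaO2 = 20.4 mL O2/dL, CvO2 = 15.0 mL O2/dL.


CO = HR*SV = 88*60/1000 = 5.28 L/min
a-v O2 diff = 20.4 - 15.0 = 5.4 mL/dL
VO2 = CO * (CaO2-CvO2) * 10 dL/L
VO2 = 5.28 * 5.4 * 10
VO2 = 285.1 mL/min


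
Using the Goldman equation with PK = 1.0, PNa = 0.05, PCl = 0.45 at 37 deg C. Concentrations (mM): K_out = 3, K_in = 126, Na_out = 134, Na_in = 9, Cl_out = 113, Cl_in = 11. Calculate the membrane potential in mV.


Vm = (RT/F)*ln((PK*Ko + PNa*Nao + PCl*Cli)/(PK*Ki + PNa*Nai + PCl*Clo))
Numer = 14.65, Denom = 177.3
Vm = -66.64 mV


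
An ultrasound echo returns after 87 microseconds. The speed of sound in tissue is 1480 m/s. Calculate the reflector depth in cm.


depth = c * t / 2
t = 87 us = 8.7000e-05 s
depth = 1480 * 8.7000e-05 / 2
depth = 0.06438 m = 6.438 cm


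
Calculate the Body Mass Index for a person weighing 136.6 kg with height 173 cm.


BMI = weight / height^2
height = 173 cm = 1.73 m
BMI = 136.6 / 1.73^2
BMI = 45.64 kg/m^2


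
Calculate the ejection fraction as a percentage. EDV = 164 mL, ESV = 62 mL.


SV = EDV - ESV = 164 - 62 = 102 mL
EF = SV/EDV * 100 = 102/164 * 100
EF = 62.2%


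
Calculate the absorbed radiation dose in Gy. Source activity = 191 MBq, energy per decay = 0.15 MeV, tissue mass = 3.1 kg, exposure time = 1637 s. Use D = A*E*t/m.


A = 191 MBq = 1.9100e+08 Bq
E = 0.15 MeV = 2.403e-14 J
D = A*E*t/m = 1.9100e+08*2.403e-14*1637/3.1
D = 0.002424 Gy


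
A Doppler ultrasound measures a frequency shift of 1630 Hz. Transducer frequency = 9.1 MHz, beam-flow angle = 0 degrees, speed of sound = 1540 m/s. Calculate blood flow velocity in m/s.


v = fd * c / (2 * f0 * cos(theta))
v = 1630 * 1540 / (2 * 9.1000e+06 * cos(0))
v = 0.1379 m/s


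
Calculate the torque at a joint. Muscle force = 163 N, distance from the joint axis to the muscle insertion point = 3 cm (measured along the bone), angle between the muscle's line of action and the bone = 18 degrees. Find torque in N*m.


Torque = F * d * sin(theta)   (moment arm = d*sin(theta))
d = 3 cm = 0.03 m
Torque = 163 * 0.03 * sin(18)
Torque = 1.511 N*m


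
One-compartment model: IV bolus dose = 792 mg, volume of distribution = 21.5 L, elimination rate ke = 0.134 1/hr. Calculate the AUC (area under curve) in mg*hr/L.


C0 = Dose/Vd = 792/21.5 = 36.8372 mg/L
AUC = C0/ke = 36.8372/0.134
AUC = 274.9 mg*hr/L


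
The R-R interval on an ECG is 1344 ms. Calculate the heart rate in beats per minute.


HR = 60 / RR_interval(s)
RR = 1344 ms = 1.344 s
HR = 60 / 1.344 = 44.64 bpm


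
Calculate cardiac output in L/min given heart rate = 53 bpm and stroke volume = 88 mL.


CO = HR * SV
CO = 53 * 88 / 1000
CO = 4.664 L/min


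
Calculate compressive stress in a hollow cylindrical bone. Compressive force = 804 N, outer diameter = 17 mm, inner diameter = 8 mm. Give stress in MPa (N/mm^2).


A = pi*(r_o^2 - r_i^2)
r_o = 8.5 mm, r_i = 4 mm
A = 176.715 mm^2
sigma = F/A = 804 / 176.715
sigma = 4.55 MPa


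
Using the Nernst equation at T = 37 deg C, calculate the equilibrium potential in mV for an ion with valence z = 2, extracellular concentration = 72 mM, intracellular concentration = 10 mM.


E = (RT/(zF)) * ln(C_out/C_in)
T = 37 + 273.15 = 310.15 K
E = (8.314 * 310.15 / (2 * 96485)) * ln(72/10)
E = 26.38 mV


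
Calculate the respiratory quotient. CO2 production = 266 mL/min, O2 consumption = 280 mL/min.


RQ = VCO2 / VO2
RQ = 266 / 280
RQ = 0.95


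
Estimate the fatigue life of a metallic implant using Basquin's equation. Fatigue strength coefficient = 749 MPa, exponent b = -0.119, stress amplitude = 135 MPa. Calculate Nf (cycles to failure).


sigma_a = sigma_f' * (2Nf)^b
2Nf = (sigma_a/sigma_f')^(1/b)
2Nf = (135/749)^(1/-0.119)
2Nf = 1792028.7
Nf = 8.96e+05


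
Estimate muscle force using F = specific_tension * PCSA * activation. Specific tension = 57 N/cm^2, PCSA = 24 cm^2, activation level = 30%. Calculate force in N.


F = sigma * PCSA * activation
F = 57 * 24 * 0.3
F = 410.4 N


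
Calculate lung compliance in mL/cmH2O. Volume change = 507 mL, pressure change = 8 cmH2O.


C = dV / dP
C = 507 / 8
C = 63.38 mL/cmH2O


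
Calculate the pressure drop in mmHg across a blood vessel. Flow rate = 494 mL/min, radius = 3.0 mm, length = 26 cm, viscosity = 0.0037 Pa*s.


dP = 8*mu*L*Q / (pi*r^4)
Q = 494 mL/min = 8.23333e-06 m^3/s
dP = 249.004 Pa = 249.004 / 133.322 mmHg = 1.868 mmHg


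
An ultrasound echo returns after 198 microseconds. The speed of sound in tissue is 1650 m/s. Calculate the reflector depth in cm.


depth = c * t / 2
t = 198 us = 1.9800e-04 s
depth = 1650 * 1.9800e-04 / 2
depth = 0.16335 m = 16.335 cm


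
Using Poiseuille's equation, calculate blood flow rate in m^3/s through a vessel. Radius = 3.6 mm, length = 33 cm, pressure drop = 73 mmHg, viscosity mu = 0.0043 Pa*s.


Q = pi*r^4*dP / (8*mu*L)
r = 0.0036 m, L = 0.33 m
dP = 73 mmHg = 9732.506 Pa
Q = 4.5239e-04 m^3/s


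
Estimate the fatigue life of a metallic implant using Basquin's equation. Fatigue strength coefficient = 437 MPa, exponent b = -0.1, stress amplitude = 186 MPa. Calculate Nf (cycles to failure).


sigma_a = sigma_f' * (2Nf)^b
2Nf = (sigma_a/sigma_f')^(1/b)
2Nf = (186/437)^(1/-0.1)
2Nf = 5124.8945
Nf = 2562


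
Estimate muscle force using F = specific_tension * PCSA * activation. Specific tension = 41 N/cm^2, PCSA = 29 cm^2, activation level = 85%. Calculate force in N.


F = sigma * PCSA * activation
F = 41 * 29 * 0.85
F = 1011 N


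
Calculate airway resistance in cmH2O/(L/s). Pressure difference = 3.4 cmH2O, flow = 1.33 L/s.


R = dP / flow
R = 3.4 / 1.33
R = 2.556 cmH2O/(L/s)


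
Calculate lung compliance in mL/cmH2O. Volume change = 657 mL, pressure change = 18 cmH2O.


C = dV / dP
C = 657 / 18
C = 36.5 mL/cmH2O


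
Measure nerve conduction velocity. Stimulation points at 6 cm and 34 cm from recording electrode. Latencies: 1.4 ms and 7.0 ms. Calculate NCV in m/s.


Distance = (34 - 6) / 100 = 0.28 m
dt = (7.0 - 1.4) / 1000 = 0.0056 s
NCV = dist / dt = 50 m/s


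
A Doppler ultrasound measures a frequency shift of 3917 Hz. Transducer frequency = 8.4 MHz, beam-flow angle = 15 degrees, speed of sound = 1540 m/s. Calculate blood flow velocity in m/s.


v = fd * c / (2 * f0 * cos(theta))
v = 3917 * 1540 / (2 * 8.4000e+06 * cos(15))
v = 0.3717 m/s


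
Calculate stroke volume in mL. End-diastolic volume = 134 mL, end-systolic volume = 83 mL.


SV = EDV - ESV
SV = 134 - 83
SV = 51 mL


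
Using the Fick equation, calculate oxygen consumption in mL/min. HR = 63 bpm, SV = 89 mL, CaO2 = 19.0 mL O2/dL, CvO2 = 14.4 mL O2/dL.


CO = HR*SV = 63*89/1000 = 5.607 L/min
a-v O2 diff = 19.0 - 14.4 = 4.6 mL/dL
VO2 = CO * (CaO2-CvO2) * 10 dL/L
VO2 = 5.607 * 4.6 * 10
VO2 = 257.9 mL/min


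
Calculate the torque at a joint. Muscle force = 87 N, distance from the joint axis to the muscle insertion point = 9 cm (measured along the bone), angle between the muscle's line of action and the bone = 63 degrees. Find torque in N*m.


Torque = F * d * sin(theta)   (moment arm = d*sin(theta))
d = 9 cm = 0.09 m
Torque = 87 * 0.09 * sin(63)
Torque = 6.977 N*m


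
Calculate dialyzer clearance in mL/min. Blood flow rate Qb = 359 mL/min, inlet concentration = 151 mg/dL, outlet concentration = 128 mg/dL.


K = Qb * (Cb_in - Cb_out) / Cb_in
K = 359 * (151 - 128) / 151
K = 54.68 mL/min


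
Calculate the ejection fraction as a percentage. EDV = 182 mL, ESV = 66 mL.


SV = EDV - ESV = 182 - 66 = 116 mL
EF = SV/EDV * 100 = 116/182 * 100
EF = 63.74%


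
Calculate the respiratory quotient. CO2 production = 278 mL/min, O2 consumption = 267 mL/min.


RQ = VCO2 / VO2
RQ = 278 / 267
RQ = 1.041


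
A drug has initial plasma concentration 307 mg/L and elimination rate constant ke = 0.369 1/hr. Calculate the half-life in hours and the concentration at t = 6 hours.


t_half = ln(2) / ke = 0.693147 / 0.369 = 1.878 hr
C(t) = C0 * exp(-ke*t) = 307 * exp(-0.369*6)
C(6) = 33.54 mg/L


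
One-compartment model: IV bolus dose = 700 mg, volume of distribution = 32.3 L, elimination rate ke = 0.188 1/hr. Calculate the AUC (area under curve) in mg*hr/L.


C0 = Dose/Vd = 700/32.3 = 21.6718 mg/L
AUC = C0/ke = 21.6718/0.188
AUC = 115.3 mg*hr/L


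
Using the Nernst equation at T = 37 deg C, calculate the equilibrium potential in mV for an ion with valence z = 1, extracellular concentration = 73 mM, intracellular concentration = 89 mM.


E = (RT/(zF)) * ln(C_out/C_in)
T = 37 + 273.15 = 310.15 K
E = (8.314 * 310.15 / (1 * 96485)) * ln(73/89)
E = -5.296 mV


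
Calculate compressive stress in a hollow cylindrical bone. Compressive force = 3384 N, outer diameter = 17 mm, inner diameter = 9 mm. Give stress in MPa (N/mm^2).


A = pi*(r_o^2 - r_i^2)
r_o = 8.5 mm, r_i = 4.5 mm
A = 163.363 mm^2
sigma = F/A = 3384 / 163.363
sigma = 20.71 MPa


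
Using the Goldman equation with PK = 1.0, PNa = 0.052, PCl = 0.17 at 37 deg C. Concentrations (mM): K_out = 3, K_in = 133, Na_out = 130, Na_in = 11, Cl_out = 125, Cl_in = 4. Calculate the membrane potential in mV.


Vm = (RT/F)*ln((PK*Ko + PNa*Nao + PCl*Cli)/(PK*Ki + PNa*Nai + PCl*Clo))
Numer = 10.44, Denom = 154.822
Vm = -72.07 mV


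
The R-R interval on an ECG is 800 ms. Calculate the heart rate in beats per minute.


HR = 60 / RR_interval(s)
RR = 800 ms = 0.8 s
HR = 60 / 0.8 = 75 bpm


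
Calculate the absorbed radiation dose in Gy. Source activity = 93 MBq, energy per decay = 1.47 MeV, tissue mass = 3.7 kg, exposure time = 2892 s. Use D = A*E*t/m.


A = 93 MBq = 9.3000e+07 Bq
E = 1.47 MeV = 2.35494e-13 J
D = A*E*t/m = 9.3000e+07*2.35494e-13*2892/3.7
D = 0.01712 Gy


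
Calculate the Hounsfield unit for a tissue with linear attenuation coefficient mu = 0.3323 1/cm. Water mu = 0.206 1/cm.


HU = ((mu_tissue - mu_water) / mu_water) * 1000
HU = ((0.3323 - 0.206) / 0.206) * 1000
HU = 613.1


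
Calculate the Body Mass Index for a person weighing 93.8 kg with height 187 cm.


BMI = weight / height^2
height = 187 cm = 1.87 m
BMI = 93.8 / 1.87^2
BMI = 26.82 kg/m^2


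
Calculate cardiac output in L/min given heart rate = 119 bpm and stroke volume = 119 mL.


CO = HR * SV
CO = 119 * 119 / 1000
CO = 14.16 L/min


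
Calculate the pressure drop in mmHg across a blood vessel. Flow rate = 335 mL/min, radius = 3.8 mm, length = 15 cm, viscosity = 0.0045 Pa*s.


dP = 8*mu*L*Q / (pi*r^4)
Q = 335 mL/min = 5.58333e-06 m^3/s
dP = 46.026 Pa = 46.026 / 133.322 mmHg = 0.3452 mmHg


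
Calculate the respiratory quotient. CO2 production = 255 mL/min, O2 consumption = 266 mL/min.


RQ = VCO2 / VO2
RQ = 255 / 266
RQ = 0.9586


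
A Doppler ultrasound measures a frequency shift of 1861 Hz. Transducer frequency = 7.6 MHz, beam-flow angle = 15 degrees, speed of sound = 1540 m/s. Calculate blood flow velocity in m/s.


v = fd * c / (2 * f0 * cos(theta))
v = 1861 * 1540 / (2 * 7.6000e+06 * cos(15))
v = 0.1952 m/s


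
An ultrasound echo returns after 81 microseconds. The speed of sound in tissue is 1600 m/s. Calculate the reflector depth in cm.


depth = c * t / 2
t = 81 us = 8.1000e-05 s
depth = 1600 * 8.1000e-05 / 2
depth = 0.0648 m = 6.48 cm


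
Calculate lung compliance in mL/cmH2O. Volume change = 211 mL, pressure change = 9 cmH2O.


C = dV / dP
C = 211 / 9
C = 23.44 mL/cmH2O
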